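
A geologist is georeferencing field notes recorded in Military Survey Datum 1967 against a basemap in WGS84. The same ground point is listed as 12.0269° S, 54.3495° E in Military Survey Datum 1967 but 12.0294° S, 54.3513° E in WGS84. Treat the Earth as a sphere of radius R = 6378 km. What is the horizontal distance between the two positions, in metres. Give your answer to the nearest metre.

340 m

Δφ = -12.0294° − -12.0269° = -0.0025°; Δλ = 54.3513° − 54.3495° = +0.0018°.
1° along a meridian = πR/180 = 111317 m.
ΔN = Δφ × 111317 = -278.3 m; ΔE = Δλ × 111317 × cos(-12.0269°) = +0.0018 × 111317 × 0.978050 = 196.0 m.
Distance = √(ΔE² + ΔN²) = √(196.0² + (-278.3)²) = 340.4 m.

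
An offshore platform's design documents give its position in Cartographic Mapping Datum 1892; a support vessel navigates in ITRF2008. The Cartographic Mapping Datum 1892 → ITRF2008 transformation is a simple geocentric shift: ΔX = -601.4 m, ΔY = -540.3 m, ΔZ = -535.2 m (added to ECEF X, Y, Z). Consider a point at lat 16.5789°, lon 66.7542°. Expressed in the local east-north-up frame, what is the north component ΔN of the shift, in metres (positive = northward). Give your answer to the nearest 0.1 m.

The local north axis is (−sin φ cos λ, −sin φ sin λ, cos φ), giving ΔN = 67.727 + 141.652 − 512.951 = -303.57 m.

ΔN = -303.6 m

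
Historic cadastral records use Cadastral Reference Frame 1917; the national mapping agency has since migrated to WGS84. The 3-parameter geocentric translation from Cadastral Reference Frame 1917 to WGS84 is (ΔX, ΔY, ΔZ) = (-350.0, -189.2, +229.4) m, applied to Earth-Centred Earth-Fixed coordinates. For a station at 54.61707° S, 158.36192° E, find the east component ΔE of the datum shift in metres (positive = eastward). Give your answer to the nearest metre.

At φ = -54.61707°, λ = 158.36192°: sin φ = -0.815300, cos φ = 0.579038, sin λ = 0.368742, cos λ = -0.929532.
ΔE = −sin λ·ΔX + cos λ·ΔY = −(0.368742)·(-350.0) + (-0.929532)·(-189.2) = 304.93 m.

ΔE = 305 m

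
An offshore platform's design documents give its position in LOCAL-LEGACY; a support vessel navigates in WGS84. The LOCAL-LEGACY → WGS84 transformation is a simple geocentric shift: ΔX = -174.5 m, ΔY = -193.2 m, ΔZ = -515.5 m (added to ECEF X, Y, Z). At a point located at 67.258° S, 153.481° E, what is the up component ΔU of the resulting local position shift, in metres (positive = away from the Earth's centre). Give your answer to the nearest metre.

ΔU = 502 m

The local up (radial) axis is (cos φ cos λ, cos φ sin λ, sin φ), giving ΔU = 60.361 − 33.348 + 475.422 = 502.44 m.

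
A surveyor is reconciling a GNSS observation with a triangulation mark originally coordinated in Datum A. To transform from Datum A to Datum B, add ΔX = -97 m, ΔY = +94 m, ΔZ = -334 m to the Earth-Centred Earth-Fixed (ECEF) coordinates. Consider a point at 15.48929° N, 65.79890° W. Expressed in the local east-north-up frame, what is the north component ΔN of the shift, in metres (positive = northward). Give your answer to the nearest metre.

ΔN = -288 m

At φ = 15.48929°, λ = -65.79890°: sin φ = 0.267058, cos φ = 0.963680, sin λ = -0.912112, cos λ = 0.409941.
ΔN = −sin φ cos λ·ΔX − sin φ sin λ·ΔY + cos φ·ΔZ = −(0.267058)(0.409941)(-97) − (0.267058)(-0.912112)(94) + (0.963680)(-334) = -288.35 m.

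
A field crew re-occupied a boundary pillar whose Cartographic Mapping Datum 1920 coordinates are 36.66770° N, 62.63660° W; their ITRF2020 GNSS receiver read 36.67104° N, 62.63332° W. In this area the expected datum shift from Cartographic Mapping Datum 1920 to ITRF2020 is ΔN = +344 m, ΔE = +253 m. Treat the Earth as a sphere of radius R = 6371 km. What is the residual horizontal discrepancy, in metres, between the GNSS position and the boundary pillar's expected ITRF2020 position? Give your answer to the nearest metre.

48 m

Observed coordinate differences: Δφ = +0.00334°, Δλ = +0.00328°.
Converting to metres (1° lat = 111195 m, cos φ = 0.802112): observed ΔN = 371.4 m, observed ΔE = 292.5 m.
Subtracting the expected shift leaves a residual of 371.4 − (344) = 27.4 m north and 292.5 − (253) = 39.5 m east.
Residual distance = √(27.4² + 39.5²) = 48.1 m.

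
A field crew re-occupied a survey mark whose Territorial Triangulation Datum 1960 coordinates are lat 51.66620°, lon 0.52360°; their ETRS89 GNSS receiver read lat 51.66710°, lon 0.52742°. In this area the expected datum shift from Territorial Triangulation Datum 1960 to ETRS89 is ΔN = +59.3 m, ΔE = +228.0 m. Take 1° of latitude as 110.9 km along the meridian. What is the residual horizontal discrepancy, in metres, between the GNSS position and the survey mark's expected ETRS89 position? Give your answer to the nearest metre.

53 m

Observed coordinate differences: Δφ = +0.00090°, Δλ = +0.00382°.
Converting to metres (1° lat = 110900 m, cos φ = 0.620242): observed ΔN = 99.8 m, observed ΔE = 262.8 m.
Subtracting the expected shift leaves a residual of 99.8 − (59.3) = 40.5 m north and 262.8 − (228.0) = 34.8 m east.
Residual distance = √(40.5² + 34.8²) = 53.4 m.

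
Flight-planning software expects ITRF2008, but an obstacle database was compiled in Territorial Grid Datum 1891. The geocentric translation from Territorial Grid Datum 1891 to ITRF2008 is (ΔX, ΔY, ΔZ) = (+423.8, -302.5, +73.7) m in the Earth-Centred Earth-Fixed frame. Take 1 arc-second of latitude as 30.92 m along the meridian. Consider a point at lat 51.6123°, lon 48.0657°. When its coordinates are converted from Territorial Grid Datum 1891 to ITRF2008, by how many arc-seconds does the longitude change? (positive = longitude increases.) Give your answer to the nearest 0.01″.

sin φ = 0.783827, cos φ = 0.620980, sin λ = 0.743912, cos λ = 0.668278.
East component: ΔE = −sin λ·ΔX + cos λ·ΔY = −(0.743912)(423.8) + (0.668278)(-302.5) = -517.42 m.
1° of latitude spans 3600 × 30.92 = 111312 m; at latitude φ, 1° of longitude spans that × cos φ = 69122.5 m, so Δλ = -517.42 / 69122.5 × 3600 = -26.948″.

Δλ = -26.95″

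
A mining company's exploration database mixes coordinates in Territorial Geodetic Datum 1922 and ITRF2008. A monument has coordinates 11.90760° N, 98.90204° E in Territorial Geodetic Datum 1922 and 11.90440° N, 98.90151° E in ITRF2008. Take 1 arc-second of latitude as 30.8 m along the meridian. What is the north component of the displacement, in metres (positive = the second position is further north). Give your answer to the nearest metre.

Δφ = 11.90440° − 11.90760° = -0.00320°; Δλ = 98.90151° − 98.90204° = -0.00053°.
1° of latitude = 3600 × 30.80 = 110880 m.
ΔN = Δφ × 110880 = -354.8 m; ΔE = Δλ × 110880 × cos(11.90760°) = -0.00053 × 110880 × 0.978482 = -57.5 m.

ΔN = -355 m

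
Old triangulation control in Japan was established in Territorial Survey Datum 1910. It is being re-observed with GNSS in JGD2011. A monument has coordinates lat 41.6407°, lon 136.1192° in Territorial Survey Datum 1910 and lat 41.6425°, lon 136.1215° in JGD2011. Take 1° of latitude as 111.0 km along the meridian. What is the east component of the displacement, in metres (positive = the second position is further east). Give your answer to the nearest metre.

Δφ = 41.6425° − 41.6407° = +0.0018°; Δλ = 136.1215° − 136.1192° = +0.0023°.
ΔN = Δφ × 111000 = 199.8 m; ΔE = Δλ × 111000 × cos(41.6407°) = +0.0023 × 111000 × 0.747326 = 190.8 m.

ΔE = 191 m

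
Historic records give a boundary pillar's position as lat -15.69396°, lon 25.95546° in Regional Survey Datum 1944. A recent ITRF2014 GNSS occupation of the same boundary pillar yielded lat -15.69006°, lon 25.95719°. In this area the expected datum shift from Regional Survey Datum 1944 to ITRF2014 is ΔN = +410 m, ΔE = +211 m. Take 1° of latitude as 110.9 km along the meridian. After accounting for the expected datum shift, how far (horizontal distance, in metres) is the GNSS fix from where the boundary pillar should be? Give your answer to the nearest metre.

35 m

Observed coordinate differences: Δφ = +0.00390°, Δλ = +0.00173°.
Converting to metres (1° lat = 110900 m, cos φ = 0.962720): observed ΔN = 432.5 m, observed ΔE = 184.7 m.
Subtracting the expected shift leaves a residual of 432.5 − (410) = 22.5 m north and 184.7 − (211) = -26.3 m east.
Residual distance = √(22.5² + (-26.3)²) = 34.6 m.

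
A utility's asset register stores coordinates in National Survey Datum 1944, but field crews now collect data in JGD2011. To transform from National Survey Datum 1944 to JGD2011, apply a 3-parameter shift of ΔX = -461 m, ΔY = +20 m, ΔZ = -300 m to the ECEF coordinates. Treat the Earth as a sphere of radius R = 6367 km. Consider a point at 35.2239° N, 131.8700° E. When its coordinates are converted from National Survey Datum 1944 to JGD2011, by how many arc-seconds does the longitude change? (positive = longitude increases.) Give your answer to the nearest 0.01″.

sin φ = 0.576773, cos φ = 0.816904, sin λ = 0.744661, cos λ = -0.667443.
East component: ΔE = −sin λ·ΔX + cos λ·ΔY = −(0.744661)(-461) + (-0.667443)(20) = 329.94 m.
1° of latitude spans πR/180 = 111125 m; at latitude φ, 1° of longitude spans that × cos φ = 90778.6 m, so Δλ = 329.94 / 90778.6 × 3600 = 13.084″.

Δλ = 13.08″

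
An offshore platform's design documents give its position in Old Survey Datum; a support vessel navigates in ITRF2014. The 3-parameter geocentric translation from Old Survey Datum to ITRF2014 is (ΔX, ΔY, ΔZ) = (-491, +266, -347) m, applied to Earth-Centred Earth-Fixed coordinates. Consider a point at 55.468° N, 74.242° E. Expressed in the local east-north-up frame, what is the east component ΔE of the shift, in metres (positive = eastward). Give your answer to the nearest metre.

The local east axis at (φ, λ) is (−sin λ, cos λ, 0), so ΔE = −sin(74.242°)·(-491) + cos(74.242°)·266 = 544.79 m.

ΔE = 545 m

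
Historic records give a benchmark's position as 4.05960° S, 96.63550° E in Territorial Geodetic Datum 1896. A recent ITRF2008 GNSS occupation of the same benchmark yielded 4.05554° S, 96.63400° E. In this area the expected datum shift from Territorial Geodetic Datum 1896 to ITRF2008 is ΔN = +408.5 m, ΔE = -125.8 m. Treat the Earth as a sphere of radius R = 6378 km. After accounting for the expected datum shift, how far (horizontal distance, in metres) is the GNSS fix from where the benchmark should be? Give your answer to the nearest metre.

Observed coordinate differences: Δφ = +0.00406°, Δλ = -0.00150°.
Converting to metres (1° lat = 111317 m, cos φ = 0.997491): observed ΔN = 451.9 m, observed ΔE = -166.6 m.
Subtracting the expected shift leaves a residual of 451.9 − (408.5) = 43.4 m north and -166.6 − (-125.8) = -40.8 m east.
Residual distance = √(43.4² + (-40.8)²) = 59.6 m.

60 m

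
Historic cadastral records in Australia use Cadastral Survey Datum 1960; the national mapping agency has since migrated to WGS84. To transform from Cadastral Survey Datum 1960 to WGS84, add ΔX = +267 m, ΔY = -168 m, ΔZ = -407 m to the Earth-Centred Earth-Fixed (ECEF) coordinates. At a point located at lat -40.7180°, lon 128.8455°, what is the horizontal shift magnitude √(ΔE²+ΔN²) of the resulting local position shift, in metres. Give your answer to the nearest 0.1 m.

513.4 m

At φ = -40.7180°, λ = 128.8455°: sin φ = -0.652337, cos φ = 0.757929, sin λ = 0.778840, cos λ = -0.627223.
ΔE = −sin λ·ΔX + cos λ·ΔY = −(0.778840)·(267) + (-0.627223)·(-168) = -102.58 m.
ΔN = −sin φ cos λ·ΔX − sin φ sin λ·ΔY + cos φ·ΔZ = −(-0.652337)(-0.627223)(267) − (-0.652337)(0.778840)(-168) + (0.757929)(-407) = -503.08 m.
Horizontal magnitude = √(ΔE² + ΔN²) = √((-102.58)² + (-503.08)²) = 513.43 m.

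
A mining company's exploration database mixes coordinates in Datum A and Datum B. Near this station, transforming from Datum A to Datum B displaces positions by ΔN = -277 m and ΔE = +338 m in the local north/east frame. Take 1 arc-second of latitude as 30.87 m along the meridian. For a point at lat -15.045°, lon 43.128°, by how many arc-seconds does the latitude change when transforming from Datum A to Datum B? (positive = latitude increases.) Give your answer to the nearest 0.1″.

1″ of latitude = 30.87 m, so Δφ = -277.0 / 30.87 = -8.973″.

Δφ = -9.0″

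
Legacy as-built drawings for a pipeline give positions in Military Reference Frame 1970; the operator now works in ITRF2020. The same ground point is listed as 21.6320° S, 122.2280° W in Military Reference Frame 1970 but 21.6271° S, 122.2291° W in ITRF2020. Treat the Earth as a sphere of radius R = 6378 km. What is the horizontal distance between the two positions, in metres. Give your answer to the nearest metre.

557 m

Δφ = -21.6271° − -21.6320° = +0.0049°; Δλ = -122.2291° − -122.2280° = -0.0011°.
1° along a meridian = πR/180 = 111317 m.
ΔN = Δφ × 111317 = 545.5 m; ΔE = Δλ × 111317 × cos(-21.6320°) = -0.0011 × 111317 × 0.929571 = -113.8 m.
Distance = √(ΔE² + ΔN²) = √((-113.8)² + 545.5²) = 557.2 m.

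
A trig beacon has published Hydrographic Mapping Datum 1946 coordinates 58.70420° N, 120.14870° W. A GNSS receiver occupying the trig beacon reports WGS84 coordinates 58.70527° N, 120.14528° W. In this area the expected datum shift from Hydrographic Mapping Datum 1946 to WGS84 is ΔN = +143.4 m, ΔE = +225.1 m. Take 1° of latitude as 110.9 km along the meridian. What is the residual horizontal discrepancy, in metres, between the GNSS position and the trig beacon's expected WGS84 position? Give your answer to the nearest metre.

Observed coordinate differences: Δφ = +0.00107°, Δλ = +0.00342°.
Converting to metres (1° lat = 110900 m, cos φ = 0.519456): observed ΔN = 118.7 m, observed ΔE = 197.0 m.
Subtracting the expected shift leaves a residual of 118.7 − (143.4) = -24.7 m north and 197.0 − (225.1) = -28.1 m east.
Residual distance = √((-24.7)² + (-28.1)²) = 37.4 m.

37 m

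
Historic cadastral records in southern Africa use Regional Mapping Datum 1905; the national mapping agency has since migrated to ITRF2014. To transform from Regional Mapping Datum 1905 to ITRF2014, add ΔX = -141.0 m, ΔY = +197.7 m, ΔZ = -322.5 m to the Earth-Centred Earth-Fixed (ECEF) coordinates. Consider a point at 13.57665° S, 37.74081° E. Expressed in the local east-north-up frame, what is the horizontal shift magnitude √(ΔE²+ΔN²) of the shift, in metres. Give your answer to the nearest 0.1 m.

394.7 m

At φ = -13.57665°, λ = 37.74081°: sin φ = -0.234746, cos φ = 0.972057, sin λ = 0.612090, cos λ = 0.790788.
ΔE = −sin λ·ΔX + cos λ·ΔY = −(0.612090)·(-141.0) + (0.790788)·(197.7) = 242.64 m.
ΔN = −sin φ cos λ·ΔX − sin φ sin λ·ΔY + cos φ·ΔZ = −(-0.234746)(0.790788)(-141.0) − (-0.234746)(0.612090)(197.7) + (0.972057)(-322.5) = -311.26 m.
Horizontal magnitude = √(ΔE² + ΔN²) = √(242.64² + (-311.26)²) = 394.66 m.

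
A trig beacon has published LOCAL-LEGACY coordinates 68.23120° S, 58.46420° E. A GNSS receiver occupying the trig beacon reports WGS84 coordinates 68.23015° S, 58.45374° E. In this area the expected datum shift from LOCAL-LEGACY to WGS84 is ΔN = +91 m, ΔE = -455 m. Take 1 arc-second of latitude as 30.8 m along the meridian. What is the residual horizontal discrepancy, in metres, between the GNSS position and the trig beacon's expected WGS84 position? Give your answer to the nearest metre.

Observed coordinate differences: Δφ = +0.00105°, Δλ = -0.01046°.
Converting to metres (1° lat = 110880 m, cos φ = 0.370862): observed ΔN = 116.4 m, observed ΔE = -430.1 m.
Subtracting the expected shift leaves a residual of 116.4 − (91) = 25.4 m north and -430.1 − (-455) = 24.9 m east.
Residual distance = √(25.4² + 24.9²) = 35.6 m.

36 m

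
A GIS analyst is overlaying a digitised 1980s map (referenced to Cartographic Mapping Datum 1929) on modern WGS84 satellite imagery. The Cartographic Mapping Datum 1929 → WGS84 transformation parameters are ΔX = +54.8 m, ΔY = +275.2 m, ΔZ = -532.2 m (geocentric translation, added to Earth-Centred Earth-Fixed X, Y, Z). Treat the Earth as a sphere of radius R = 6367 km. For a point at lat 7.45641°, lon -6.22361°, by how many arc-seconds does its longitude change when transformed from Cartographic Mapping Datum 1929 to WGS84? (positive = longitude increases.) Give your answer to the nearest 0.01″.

sin φ = 0.129772, cos φ = 0.991544, sin λ = -0.108409, cos λ = 0.994106.
East component: ΔE = −sin λ·ΔX + cos λ·ΔY = −(-0.108409)(54.8) + (0.994106)(275.2) = 279.52 m.
1° of latitude spans πR/180 = 111125 m; at latitude φ, 1° of longitude spans that × cos φ = 110185.4 m, so Δλ = 279.52 / 110185.4 × 3600 = 9.132″.

Δλ = 9.13″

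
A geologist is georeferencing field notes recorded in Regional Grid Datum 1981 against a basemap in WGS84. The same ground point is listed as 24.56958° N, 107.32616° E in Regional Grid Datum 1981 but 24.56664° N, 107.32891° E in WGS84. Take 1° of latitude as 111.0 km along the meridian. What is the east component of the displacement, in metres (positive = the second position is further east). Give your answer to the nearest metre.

Δφ = 24.56664° − 24.56958° = -0.00294°; Δλ = 107.32891° − 107.32616° = +0.00275°.
ΔN = Δφ × 111000 = -326.3 m; ΔE = Δλ × 111000 × cos(24.56958°) = +0.00275 × 111000 × 0.909457 = 277.6 m.

ΔE = 278 m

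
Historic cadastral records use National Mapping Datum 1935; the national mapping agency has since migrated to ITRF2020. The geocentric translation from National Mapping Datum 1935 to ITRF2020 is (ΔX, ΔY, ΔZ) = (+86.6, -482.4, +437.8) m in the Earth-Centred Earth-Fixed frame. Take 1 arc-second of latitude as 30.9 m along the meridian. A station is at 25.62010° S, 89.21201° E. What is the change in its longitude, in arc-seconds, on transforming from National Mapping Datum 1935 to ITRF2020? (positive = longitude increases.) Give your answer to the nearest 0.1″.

sin φ = -0.432402, cos φ = 0.901681, sin λ = 0.999905, cos λ = 0.013753.
East component: ΔE = −sin λ·ΔX + cos λ·ΔY = −(0.999905)(86.6) + (0.013753)(-482.4) = -93.23 m.
1° of latitude spans 3600 × 30.90 = 111240 m; at latitude φ, 1° of longitude spans that × cos φ = 100303.0 m, so Δλ = -93.23 / 100303.0 × 3600 = -3.346″.

Δλ = -3.3″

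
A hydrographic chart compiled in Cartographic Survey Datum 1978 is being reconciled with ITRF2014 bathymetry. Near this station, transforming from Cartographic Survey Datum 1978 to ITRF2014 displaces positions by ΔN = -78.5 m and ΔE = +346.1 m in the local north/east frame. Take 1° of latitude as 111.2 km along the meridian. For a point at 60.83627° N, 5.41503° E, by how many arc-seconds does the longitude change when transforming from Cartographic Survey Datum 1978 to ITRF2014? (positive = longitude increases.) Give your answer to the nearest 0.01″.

At latitude 60.83627°, cos φ = 0.487307.
1° of longitude at this latitude = 111.2 × cos φ = 54.19 km, so Δλ = 346.1 / 54188.5 = 0.0063870° = 22.993″.

Δλ = 22.99″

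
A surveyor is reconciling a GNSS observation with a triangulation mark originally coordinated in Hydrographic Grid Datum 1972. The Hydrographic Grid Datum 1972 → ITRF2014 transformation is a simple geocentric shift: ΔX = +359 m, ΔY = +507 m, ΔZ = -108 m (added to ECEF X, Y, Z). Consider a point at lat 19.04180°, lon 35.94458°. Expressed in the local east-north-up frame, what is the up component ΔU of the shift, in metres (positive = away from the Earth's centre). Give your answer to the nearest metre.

The local up (radial) axis is (cos φ cos λ, cos φ sin λ, sin φ), giving ΔU = 274.737 + 281.325 − 35.236 = 520.83 m.

ΔU = 521 m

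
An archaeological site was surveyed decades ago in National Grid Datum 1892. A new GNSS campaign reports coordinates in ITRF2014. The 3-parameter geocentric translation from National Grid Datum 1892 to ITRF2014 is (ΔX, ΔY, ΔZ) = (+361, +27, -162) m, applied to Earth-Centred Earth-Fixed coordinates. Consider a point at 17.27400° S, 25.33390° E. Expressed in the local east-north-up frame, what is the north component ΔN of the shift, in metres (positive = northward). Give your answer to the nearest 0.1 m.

At φ = -17.27400°, λ = 25.33390°: sin φ = -0.296942, cos φ = 0.954896, sin λ = 0.427893, cos λ = 0.903830.
ΔN = −sin φ cos λ·ΔX − sin φ sin λ·ΔY + cos φ·ΔZ = −(-0.296942)(0.903830)(361) − (-0.296942)(0.427893)(27) + (0.954896)(-162) = -54.38 m.

ΔN = -54.4 m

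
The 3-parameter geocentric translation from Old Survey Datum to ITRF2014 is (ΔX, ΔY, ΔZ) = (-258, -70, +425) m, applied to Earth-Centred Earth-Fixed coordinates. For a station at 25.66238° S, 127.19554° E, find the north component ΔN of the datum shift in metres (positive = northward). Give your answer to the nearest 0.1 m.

The local north axis is (−sin φ cos λ, −sin φ sin λ, cos φ), giving ΔN = 67.546 − 24.148 + 383.079 = 426.48 m.

ΔN = 426.5 m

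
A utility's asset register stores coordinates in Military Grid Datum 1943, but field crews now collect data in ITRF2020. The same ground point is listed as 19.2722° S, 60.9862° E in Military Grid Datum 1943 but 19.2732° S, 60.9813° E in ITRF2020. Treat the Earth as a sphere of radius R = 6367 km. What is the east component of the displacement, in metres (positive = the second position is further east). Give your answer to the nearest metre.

ΔE = -514 m

Δφ = -19.2732° − -19.2722° = -0.0010°; Δλ = 60.9813° − 60.9862° = -0.0049°.
1° along a meridian = πR/180 = 111125 m.
ΔN = Δφ × 111125 = -111.1 m; ΔE = Δλ × 111125 × cos(-19.2722°) = -0.0049 × 111125 × 0.943961 = -514.0 m.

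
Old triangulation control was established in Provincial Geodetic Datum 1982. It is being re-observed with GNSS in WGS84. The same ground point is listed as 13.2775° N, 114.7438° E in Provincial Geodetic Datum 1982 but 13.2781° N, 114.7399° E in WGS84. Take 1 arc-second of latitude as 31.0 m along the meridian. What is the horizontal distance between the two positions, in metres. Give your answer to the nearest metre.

Δφ = 13.2781° − 13.2775° = +0.0006°; Δλ = 114.7399° − 114.7438° = -0.0039°.
1° of latitude = 3600 × 31.00 = 111600 m.
ΔN = Δφ × 111600 = 67.0 m; ΔE = Δλ × 111600 × cos(13.2775°) = -0.0039 × 111600 × 0.973269 = -423.6 m.
Distance = √(ΔE² + ΔN²) = √((-423.6)² + 67.0²) = 428.9 m.

429 m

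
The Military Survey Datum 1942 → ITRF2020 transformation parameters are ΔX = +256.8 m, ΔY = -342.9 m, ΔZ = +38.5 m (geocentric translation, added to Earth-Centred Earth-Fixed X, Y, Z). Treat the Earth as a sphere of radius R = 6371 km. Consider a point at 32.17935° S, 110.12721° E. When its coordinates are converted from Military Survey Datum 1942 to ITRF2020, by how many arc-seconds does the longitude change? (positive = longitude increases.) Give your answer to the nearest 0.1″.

Δλ = -4.7″

sin φ = -0.532571, cos φ = 0.846385, sin λ = 0.938931, cos λ = -0.344106.
East component: ΔE = −sin λ·ΔX + cos λ·ΔY = −(0.938931)(256.8) + (-0.344106)(-342.9) = -123.12 m.
1° of latitude spans πR/180 = 111195 m; at latitude φ, 1° of longitude spans that × cos φ = 94113.7 m, so Δλ = -123.12 / 94113.7 × 3600 = -4.710″.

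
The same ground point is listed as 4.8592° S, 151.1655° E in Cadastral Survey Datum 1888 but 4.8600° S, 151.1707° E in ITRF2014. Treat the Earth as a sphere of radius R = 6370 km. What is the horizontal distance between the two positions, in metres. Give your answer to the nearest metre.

Δφ = -4.8600° − -4.8592° = -0.0008°; Δλ = 151.1707° − 151.1655° = +0.0052°.
1° along a meridian = πR/180 = 111177 m.
ΔN = Δφ × 111177 = -88.9 m; ΔE = Δλ × 111177 × cos(-4.8592°) = +0.0052 × 111177 × 0.996406 = 576.0 m.
Distance = √(ΔE² + ΔN²) = √(576.0² + (-88.9)²) = 582.9 m.

583 m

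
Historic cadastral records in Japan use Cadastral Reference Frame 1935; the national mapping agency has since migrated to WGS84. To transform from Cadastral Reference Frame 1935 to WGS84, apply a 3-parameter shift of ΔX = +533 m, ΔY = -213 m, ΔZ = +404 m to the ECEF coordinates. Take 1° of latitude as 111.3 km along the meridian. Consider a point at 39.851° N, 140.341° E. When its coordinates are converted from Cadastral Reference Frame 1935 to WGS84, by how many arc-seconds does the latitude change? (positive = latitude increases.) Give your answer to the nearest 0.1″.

sin φ = 0.640793, cos φ = 0.767713, sin λ = 0.638217, cos λ = -0.769856.
North component: ΔN = −sin φ cos λ·ΔX − sin φ sin λ·ΔY + cos φ·ΔZ = −(0.640793)(-0.769856)(533) − (0.640793)(0.638217)(-213) + (0.767713)(404) = 660.20 m.
1° of latitude spans 111300 m, so Δφ = 660.20 / 111300 × 3600 = 21.354″.

Δφ = 21.4″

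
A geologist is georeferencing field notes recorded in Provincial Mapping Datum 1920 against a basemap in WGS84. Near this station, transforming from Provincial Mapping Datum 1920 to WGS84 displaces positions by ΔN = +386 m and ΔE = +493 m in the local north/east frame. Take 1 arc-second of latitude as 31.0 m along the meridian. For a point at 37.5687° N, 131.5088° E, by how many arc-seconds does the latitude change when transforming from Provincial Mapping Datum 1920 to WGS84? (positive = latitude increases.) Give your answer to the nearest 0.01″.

Δφ = 12.45″

1″ of latitude = 31.00 m, so Δφ = 386.0 / 31.00 = 12.452″.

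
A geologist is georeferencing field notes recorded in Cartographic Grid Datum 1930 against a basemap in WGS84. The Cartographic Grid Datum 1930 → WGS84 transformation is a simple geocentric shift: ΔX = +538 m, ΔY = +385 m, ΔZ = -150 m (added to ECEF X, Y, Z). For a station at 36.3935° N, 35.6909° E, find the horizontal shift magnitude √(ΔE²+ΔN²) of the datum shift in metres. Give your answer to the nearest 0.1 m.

The local east axis at (φ, λ) is (−sin λ, cos λ, 0), so ΔE = −sin(35.6909°)·538 + cos(35.6909°)·385 = -1.19 m.
The local north axis is (−sin φ cos λ, −sin φ sin λ, cos φ), giving ΔN = -259.255 − 133.270 − 120.744 = -513.27 m.
Horizontal magnitude = √(ΔE² + ΔN²) = √((-1.19)² + (-513.27)²) = 513.27 m.

513.3 m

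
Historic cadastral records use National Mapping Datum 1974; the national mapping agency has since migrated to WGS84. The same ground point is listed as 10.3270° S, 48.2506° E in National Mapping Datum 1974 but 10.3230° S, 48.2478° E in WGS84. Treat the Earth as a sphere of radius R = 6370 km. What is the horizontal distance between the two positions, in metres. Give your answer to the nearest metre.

Δφ = -10.3230° − -10.3270° = +0.0040°; Δλ = 48.2478° − 48.2506° = -0.0028°.
1° along a meridian = πR/180 = 111177 m.
ΔN = Δφ × 111177 = 444.7 m; ΔE = Δλ × 111177 × cos(-10.3270°) = -0.0028 × 111177 × 0.983801 = -306.3 m.
Distance = √(ΔE² + ΔN²) = √((-306.3)² + 444.7²) = 540.0 m.

540 m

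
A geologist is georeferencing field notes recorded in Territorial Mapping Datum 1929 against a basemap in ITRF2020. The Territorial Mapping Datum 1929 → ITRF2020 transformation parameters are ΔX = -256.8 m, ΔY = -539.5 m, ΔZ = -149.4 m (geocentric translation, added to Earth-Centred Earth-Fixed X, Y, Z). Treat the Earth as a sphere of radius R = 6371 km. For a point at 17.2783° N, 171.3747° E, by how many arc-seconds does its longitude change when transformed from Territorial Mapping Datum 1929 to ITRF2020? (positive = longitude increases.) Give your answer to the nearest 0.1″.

sin φ = 0.297013, cos φ = 0.954873, sin λ = 0.149972, cos λ = -0.988690.
East component: ΔE = −sin λ·ΔX + cos λ·ΔY = −(0.149972)(-256.8) + (-0.988690)(-539.5) = 571.91 m.
1° of latitude spans πR/180 = 111195 m; at latitude φ, 1° of longitude spans that × cos φ = 106177.1 m, so Δλ = 571.91 / 106177.1 × 3600 = 19.391″.

Δλ = 19.4″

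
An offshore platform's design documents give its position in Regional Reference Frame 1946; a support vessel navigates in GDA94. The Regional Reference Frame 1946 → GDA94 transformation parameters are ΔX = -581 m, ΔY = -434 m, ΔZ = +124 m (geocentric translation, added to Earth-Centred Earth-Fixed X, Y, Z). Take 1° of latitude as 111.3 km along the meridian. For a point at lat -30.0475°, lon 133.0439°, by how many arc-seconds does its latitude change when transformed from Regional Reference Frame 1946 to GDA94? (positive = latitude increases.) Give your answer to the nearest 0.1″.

sin φ = -0.500718, cos φ = 0.865611, sin λ = 0.730831, cos λ = -0.682559.
North component: ΔN = −sin φ cos λ·ΔX − sin φ sin λ·ΔY + cos φ·ΔZ = −(-0.500718)(-0.682559)(-581) − (-0.500718)(0.730831)(-434) + (0.865611)(124) = 147.09 m.
1° of latitude spans 111300 m, so Δφ = 147.09 / 111300 × 3600 = 4.757″.

Δφ = 4.8″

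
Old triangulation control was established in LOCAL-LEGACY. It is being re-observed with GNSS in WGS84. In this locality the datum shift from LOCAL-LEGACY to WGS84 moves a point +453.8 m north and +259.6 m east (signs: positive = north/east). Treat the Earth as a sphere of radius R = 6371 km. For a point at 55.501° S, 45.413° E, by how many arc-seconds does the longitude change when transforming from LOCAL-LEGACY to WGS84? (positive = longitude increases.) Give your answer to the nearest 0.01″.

At latitude -55.501°, cos φ = 0.566392.
One radian of longitude at latitude φ spans R cos φ, so Δλ = ΔE / (R cos φ) = 259.6 / (6371000 × 0.566392) = 7.1942e-05 rad = 14.839″.

Δλ = 14.84″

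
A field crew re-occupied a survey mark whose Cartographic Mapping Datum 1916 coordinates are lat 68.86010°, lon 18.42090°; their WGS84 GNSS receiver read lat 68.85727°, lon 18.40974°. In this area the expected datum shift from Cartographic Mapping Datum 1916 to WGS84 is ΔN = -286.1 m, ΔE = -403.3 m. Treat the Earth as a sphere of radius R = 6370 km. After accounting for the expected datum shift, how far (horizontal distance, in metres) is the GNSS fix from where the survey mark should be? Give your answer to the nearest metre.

Observed coordinate differences: Δφ = -0.00283°, Δλ = -0.01116°.
Converting to metres (1° lat = 111177 m, cos φ = 0.360646): observed ΔN = -314.6 m, observed ΔE = -447.5 m.
Subtracting the expected shift leaves a residual of -314.6 − (-286.1) = -28.5 m north and -447.5 − (-403.3) = -44.2 m east.
Residual distance = √((-28.5)² + (-44.2)²) = 52.6 m.

53 m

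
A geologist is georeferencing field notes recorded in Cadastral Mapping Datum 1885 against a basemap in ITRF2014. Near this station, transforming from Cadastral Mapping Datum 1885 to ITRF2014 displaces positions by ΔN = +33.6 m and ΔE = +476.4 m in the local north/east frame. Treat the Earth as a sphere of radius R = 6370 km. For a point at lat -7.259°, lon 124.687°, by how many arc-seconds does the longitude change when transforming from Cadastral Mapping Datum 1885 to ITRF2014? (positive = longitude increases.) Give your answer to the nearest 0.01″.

Δλ = 15.55″

At latitude -7.259°, cos φ = 0.991985.
One radian of longitude at latitude φ spans R cos φ, so Δλ = ΔE / (R cos φ) = 476.4 / (6370000 × 0.991985) = 7.5392e-05 rad = 15.551″.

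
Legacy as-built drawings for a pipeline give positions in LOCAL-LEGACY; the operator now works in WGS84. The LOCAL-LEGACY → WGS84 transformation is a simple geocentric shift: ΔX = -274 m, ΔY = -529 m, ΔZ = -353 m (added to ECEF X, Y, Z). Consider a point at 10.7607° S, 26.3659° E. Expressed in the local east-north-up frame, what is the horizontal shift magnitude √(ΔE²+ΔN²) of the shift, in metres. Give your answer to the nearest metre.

The local east axis at (φ, λ) is (−sin λ, cos λ, 0), so ΔE = −sin(26.3659°)·(-274) + cos(26.3659°)·(-529) = -352.29 m.
The local north axis is (−sin φ cos λ, −sin φ sin λ, cos φ), giving ΔN = -45.836 − 43.863 − 346.793 = -436.49 m.
Horizontal magnitude = √(ΔE² + ΔN²) = √((-352.29)² + (-436.49)²) = 560.92 m.

561 m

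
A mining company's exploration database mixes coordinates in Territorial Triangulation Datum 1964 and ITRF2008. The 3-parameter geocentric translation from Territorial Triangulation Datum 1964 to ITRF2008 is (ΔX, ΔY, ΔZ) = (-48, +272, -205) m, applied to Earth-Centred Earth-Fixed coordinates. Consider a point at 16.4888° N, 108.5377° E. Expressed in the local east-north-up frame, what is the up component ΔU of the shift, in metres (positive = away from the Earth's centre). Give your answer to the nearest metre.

The local up (radial) axis is (cos φ cos λ, cos φ sin λ, sin φ), giving ΔU = 14.633 + 247.282 − 58.185 = 203.73 m.

ΔU = 204 m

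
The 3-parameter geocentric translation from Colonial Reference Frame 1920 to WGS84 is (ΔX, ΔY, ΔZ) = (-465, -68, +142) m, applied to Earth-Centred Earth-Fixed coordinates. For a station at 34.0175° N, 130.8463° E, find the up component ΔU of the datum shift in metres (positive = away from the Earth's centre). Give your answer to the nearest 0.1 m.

ΔU = 288.9 m

At φ = 34.0175°, λ = 130.8463°: sin φ = 0.559446, cos φ = 0.828867, sin λ = 0.756467, cos λ = -0.654032.
ΔU = cos φ cos λ·ΔX + cos φ sin λ·ΔY + sin φ·ΔZ = (0.828867)(-0.654032)(-465) + (0.828867)(0.756467)(-68) + (0.559446)(142) = 288.88 m.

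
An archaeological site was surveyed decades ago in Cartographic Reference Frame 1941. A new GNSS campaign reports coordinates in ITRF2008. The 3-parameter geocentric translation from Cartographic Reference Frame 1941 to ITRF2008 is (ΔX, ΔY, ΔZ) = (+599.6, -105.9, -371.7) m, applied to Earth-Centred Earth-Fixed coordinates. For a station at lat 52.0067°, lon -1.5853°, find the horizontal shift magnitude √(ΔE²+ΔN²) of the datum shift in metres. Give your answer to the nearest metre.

At φ = 52.0067°, λ = -1.5853°: sin φ = 0.788083, cos φ = 0.615569, sin λ = -0.027665, cos λ = 0.999617.
ΔE = −sin λ·ΔX + cos λ·ΔY = −(-0.027665)·(599.6) + (0.999617)·(-105.9) = -89.27 m.
ΔN = −sin φ cos λ·ΔX − sin φ sin λ·ΔY + cos φ·ΔZ = −(0.788083)(0.999617)(599.6) − (0.788083)(-0.027665)(-105.9) + (0.615569)(-371.7) = -703.47 m.
Horizontal magnitude = √(ΔE² + ΔN²) = √((-89.27)² + (-703.47)²) = 709.11 m.

709 m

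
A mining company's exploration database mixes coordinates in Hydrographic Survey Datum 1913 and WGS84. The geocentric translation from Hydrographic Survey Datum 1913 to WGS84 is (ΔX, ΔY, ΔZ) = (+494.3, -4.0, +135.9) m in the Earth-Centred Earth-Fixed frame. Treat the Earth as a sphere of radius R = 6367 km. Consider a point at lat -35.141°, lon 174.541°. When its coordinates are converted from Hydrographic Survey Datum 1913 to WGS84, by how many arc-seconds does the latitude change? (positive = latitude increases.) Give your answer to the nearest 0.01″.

sin φ = -0.575591, cos φ = 0.817738, sin λ = 0.095133, cos λ = -0.995465.
North component: ΔN = −sin φ cos λ·ΔX − sin φ sin λ·ΔY + cos φ·ΔZ = −(-0.575591)(-0.995465)(494.3) − (-0.575591)(0.095133)(-4.0) + (0.817738)(135.9) = -172.31 m.
1° of latitude spans πR/180 = 111125 m, so Δφ = -172.31 / 111125 × 3600 = -5.582″.

Δφ = -5.58″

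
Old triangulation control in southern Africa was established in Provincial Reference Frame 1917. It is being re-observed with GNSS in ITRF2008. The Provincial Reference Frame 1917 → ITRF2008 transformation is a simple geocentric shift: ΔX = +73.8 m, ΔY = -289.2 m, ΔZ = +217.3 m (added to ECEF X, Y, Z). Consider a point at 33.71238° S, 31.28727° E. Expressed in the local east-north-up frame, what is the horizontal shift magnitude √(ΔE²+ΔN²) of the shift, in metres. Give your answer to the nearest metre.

315 m

The local east axis at (φ, λ) is (−sin λ, cos λ, 0), so ΔE = −sin(31.28727°)·73.8 + cos(31.28727°)·(-289.2) = -285.47 m.
The local north axis is (−sin φ cos λ, −sin φ sin λ, cos φ), giving ΔN = 35.004 − 83.359 + 180.758 = 132.40 m.
Horizontal magnitude = √(ΔE² + ΔN²) = √((-285.47)² + 132.40²) = 314.68 m.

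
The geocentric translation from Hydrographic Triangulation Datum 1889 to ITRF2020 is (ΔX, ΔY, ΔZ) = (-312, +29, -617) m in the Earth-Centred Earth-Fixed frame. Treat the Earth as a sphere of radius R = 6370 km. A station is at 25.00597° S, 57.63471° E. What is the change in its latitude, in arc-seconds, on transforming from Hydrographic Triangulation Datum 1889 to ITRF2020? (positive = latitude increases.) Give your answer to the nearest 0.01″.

sin φ = -0.422713, cos φ = 0.906264, sin λ = 0.844652, cos λ = 0.535315.
North component: ΔN = −sin φ cos λ·ΔX − sin φ sin λ·ΔY + cos φ·ΔZ = −(-0.422713)(0.535315)(-312) − (-0.422713)(0.844652)(29) + (0.906264)(-617) = -619.41 m.
1° of latitude spans πR/180 = 111177 m, so Δφ = -619.41 / 111177 × 3600 = -20.057″.

Δφ = -20.06″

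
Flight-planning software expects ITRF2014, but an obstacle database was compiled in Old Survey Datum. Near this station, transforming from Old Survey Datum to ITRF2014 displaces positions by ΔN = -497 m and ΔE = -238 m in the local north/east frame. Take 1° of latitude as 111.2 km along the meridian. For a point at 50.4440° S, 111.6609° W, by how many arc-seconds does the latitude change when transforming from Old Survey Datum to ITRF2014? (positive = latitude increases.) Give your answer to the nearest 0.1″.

Δφ = -16.1″

1° of latitude = 111.2 km, so Δφ = -497.0 / 111200 = -0.0044694° = -16.090″.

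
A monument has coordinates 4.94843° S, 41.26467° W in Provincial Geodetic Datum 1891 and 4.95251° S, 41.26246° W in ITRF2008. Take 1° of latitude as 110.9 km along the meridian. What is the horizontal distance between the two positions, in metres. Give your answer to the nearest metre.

514 m

Δφ = -4.95251° − -4.94843° = -0.00408°; Δλ = -41.26246° − -41.26467° = +0.00221°.
ΔN = Δφ × 110900 = -452.5 m; ΔE = Δλ × 110900 × cos(-4.94843°) = +0.00221 × 110900 × 0.996273 = 244.2 m.
Distance = √(ΔE² + ΔN²) = √(244.2² + (-452.5)²) = 514.2 m.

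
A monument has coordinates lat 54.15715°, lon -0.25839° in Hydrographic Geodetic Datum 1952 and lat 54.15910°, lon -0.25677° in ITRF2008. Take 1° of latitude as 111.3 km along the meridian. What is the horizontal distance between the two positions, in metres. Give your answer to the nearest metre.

241 m

Δφ = 54.15910° − 54.15715° = +0.00195°; Δλ = -0.25677° − -0.25839° = +0.00162°.
ΔN = Δφ × 111300 = 217.0 m; ΔE = Δλ × 111300 × cos(54.15715°) = +0.00162 × 111300 × 0.585564 = 105.6 m.
Distance = √(ΔE² + ΔN²) = √(105.6² + 217.0²) = 241.4 m.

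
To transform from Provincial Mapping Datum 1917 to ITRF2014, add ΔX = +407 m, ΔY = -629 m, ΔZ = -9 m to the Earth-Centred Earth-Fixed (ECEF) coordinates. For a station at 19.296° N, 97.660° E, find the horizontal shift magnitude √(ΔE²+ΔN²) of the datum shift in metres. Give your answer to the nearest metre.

At φ = 19.296°, λ = 97.660°: sin φ = 0.330449, cos φ = 0.943824, sin λ = 0.991076, cos λ = -0.133294.
ΔE = −sin λ·ΔX + cos λ·ΔY = −(0.991076)·(407) + (-0.133294)·(-629) = -319.53 m.
ΔN = −sin φ cos λ·ΔX − sin φ sin λ·ΔY + cos φ·ΔZ = −(0.330449)(-0.133294)(407) − (0.330449)(0.991076)(-629) + (0.943824)(-9) = 215.43 m.
Horizontal magnitude = √(ΔE² + ΔN²) = √((-319.53)² + 215.43²) = 385.37 m.

385 m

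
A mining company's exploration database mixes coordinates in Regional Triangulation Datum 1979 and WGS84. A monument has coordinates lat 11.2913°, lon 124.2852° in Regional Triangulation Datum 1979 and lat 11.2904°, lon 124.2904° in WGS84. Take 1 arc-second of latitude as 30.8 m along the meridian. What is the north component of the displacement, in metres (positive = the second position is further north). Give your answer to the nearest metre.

Δφ = 11.2904° − 11.2913° = -0.0009°; Δλ = 124.2904° − 124.2852° = +0.0052°.
1° of latitude = 3600 × 30.80 = 110880 m.
ΔN = Δφ × 110880 = -99.8 m; ΔE = Δλ × 110880 × cos(11.2913°) = +0.0052 × 110880 × 0.980644 = 565.4 m.

ΔN = -100 m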